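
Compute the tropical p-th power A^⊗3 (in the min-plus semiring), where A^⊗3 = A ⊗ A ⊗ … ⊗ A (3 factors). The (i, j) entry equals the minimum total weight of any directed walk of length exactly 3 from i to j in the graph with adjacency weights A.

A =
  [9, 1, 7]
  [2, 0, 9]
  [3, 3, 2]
A^⊗3 =
  [3, 1, 10]
  [2, 0, 9]
  [5, 3, 6]

Each entry (A^⊗3)_ij equals the minimum over all length-3 walks i = v_0 → v_1 → … → v_3 = j of Σ_t A[v_t][v_{t+1}]. For example, for (i, j) = (0, 2) we minimise over 9 possible intermediate vertex sequences; the minimum is 10, attained along the walk 0 → 1 → 0 → 2.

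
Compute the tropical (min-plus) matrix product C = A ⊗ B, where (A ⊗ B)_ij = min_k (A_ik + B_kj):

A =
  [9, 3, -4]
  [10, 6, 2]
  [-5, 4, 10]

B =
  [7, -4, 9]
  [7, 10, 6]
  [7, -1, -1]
A ⊗ B =
  [3, -5, -5]
  [9, 1, 1]
  [2, -9, 4]

Apply the min-plus product entry-by-entry:
  C[0][0] = min over k of (A[0][0] + B[0][0] = 9 + 7 = 16, A[0][1] + B[1][0] = 3 + 7 = 10, A[0][2] + B[2][0] = -4 + 7 = 3) = 3 (attained at k = 2)
  C[0][1] = min over k of (A[0][0] + B[0][1] = 9 + -4 = 5, A[0][1] + B[1][1] = 3 + 10 = 13, A[0][2] + B[2][1] = -4 + -1 = -5) = -5 (attained at k = 2)
  C[0][2] = min over k of (A[0][0] + B[0][2] = 9 + 9 = 18, A[0][1] + B[1][2] = 3 + 6 = 9, A[0][2] + B[2][2] = -4 + -1 = -5) = -5 (attained at k = 2)
  C[1][0] = min over k of (A[1][0] + B[0][0] = 10 + 7 = 17, A[1][1] + B[1][0] = 6 + 7 = 13, A[1][2] + B[2][0] = 2 + 7 = 9) = 9 (attained at k = 2)
  C[1][1] = min over k of (A[1][0] + B[0][1] = 10 + -4 = 6, A[1][1] + B[1][1] = 6 + 10 = 16, A[1][2] + B[2][1] = 2 + -1 = 1) = 1 (attained at k = 2)
  C[1][2] = min over k of (A[1][0] + B[0][2] = 10 + 9 = 19, A[1][1] + B[1][2] = 6 + 6 = 12, A[1][2] + B[2][2] = 2 + -1 = 1) = 1 (attained at k = 2)
  C[2][0] = min over k of (A[2][0] + B[0][0] = -5 + 7 = 2, A[2][1] + B[1][0] = 4 + 7 = 11, A[2][2] + B[2][0] = 10 + 7 = 17) = 2 (attained at k = 0)
  C[2][1] = min over k of (A[2][0] + B[0][1] = -5 + -4 = -9, A[2][1] + B[1][1] = 4 + 10 = 14, A[2][2] + B[2][1] = 10 + -1 = 9) = -9 (attained at k = 0)
  C[2][2] = min over k of (A[2][0] + B[0][2] = -5 + 9 = 4, A[2][1] + B[1][2] = 4 + 6 = 10, A[2][2] + B[2][2] = 10 + -1 = 9) = 4 (attained at k = 0)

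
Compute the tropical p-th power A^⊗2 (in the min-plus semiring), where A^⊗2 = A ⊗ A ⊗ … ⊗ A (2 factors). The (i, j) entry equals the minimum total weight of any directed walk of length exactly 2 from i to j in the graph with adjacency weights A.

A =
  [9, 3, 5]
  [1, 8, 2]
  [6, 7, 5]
A^⊗2 =
  [4, 11, 5]
  [8, 4, 6]
  [8, 9, 9]

Each entry (A^⊗2)_ij equals the minimum over all length-2 walks i = v_0 → v_1 → … → v_2 = j of Σ_t A[v_t][v_{t+1}]. For example, for (i, j) = (0, 2) we minimise over 3 possible intermediate vertex sequences; the minimum is 5, attained along the walk 0 → 1 → 2.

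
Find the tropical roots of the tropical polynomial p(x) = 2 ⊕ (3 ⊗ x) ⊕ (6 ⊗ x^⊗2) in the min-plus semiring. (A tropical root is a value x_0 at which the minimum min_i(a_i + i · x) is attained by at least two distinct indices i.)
Roots: {-3, -1}

Each tropical root is a break point of the lower envelope of the lines y = a_i + i · x (there are 3 lines, with slopes 0, 1, ..., 2). Only the lines that attain the minimum somewhere contribute to roots; other lines are dominated. Here the surviving (envelope) indices are i = 2, i = 1, i = 0.
Intersections between consecutive envelope lines give the roots: for adjacent envelope indices i < j the intersection is x = (a_i − a_j) / (j − i). Reading off the sorted break points: {-3, -1}.
Verification: at each break x_0, at least two indices attain the minimum of min_i(a_i + i · x_0).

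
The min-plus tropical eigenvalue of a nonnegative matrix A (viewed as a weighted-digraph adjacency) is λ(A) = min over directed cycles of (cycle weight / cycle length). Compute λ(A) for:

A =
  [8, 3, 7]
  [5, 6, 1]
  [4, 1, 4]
λ(A) = 1

Enumerate directed cycles and compute their means (weight / length). Sample:
  cycle 0 → 0: weight = 8, length = 1, mean = 8/1 ≈ 8.000
  cycle 1 → 1: weight = 6, length = 1, mean = 6/1 ≈ 6.000
  cycle 2 → 2: weight = 4, length = 1, mean = 4/1 ≈ 4.000
  cycle 0 → 1 → 0: weight = 8, length = 2, mean = 8/2 ≈ 4.000
  cycle 0 → 2 → 0: weight = 11, length = 2, mean = 11/2 ≈ 5.500
  cycle 1 → 0 → 1: weight = 8, length = 2, mean = 8/2 ≈ 4.000
Minimum mean = 1.000, attained e.g. along the cycle 1 → 2 → 1 with weight 2 and length 2. So λ(A) = 2/2 = 1.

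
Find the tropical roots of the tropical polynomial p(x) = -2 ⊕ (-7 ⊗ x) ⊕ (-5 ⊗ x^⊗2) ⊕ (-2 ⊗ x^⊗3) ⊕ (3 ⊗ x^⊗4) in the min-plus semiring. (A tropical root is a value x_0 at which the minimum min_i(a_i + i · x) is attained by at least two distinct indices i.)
Roots: {-5, -3, -2, 5}

Each tropical root is a break point of the lower envelope of the lines y = a_i + i · x (there are 5 lines, with slopes 0, 1, ..., 4). Only the lines that attain the minimum somewhere contribute to roots; other lines are dominated. Here the surviving (envelope) indices are i = 4, i = 3, i = 2, i = 1, i = 0.
Intersections between consecutive envelope lines give the roots: for adjacent envelope indices i < j the intersection is x = (a_i − a_j) / (j − i). Reading off the sorted break points: {-5, -3, -2, 5}.
Verification: at each break x_0, at least two indices attain the minimum of min_i(a_i + i · x_0).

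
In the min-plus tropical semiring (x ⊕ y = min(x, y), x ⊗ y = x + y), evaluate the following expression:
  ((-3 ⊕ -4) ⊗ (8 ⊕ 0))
((-3 ⊕ -4) ⊗ (8 ⊕ 0)) = -4

Expand innermost to outermost. Recall ⊕ takes the minimum of its arguments and ⊗ takes their sum. Working out the expression ((-3 ⊕ -4) ⊗ (8 ⊕ 0)) gives -4.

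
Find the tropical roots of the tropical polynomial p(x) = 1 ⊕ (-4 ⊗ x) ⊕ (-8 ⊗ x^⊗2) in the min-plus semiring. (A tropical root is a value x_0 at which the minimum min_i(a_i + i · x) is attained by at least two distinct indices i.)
Roots: {4, 5}

Each tropical root is a break point of the lower envelope of the lines y = a_i + i · x (there are 3 lines, with slopes 0, 1, ..., 2). Only the lines that attain the minimum somewhere contribute to roots; other lines are dominated. Here the surviving (envelope) indices are i = 2, i = 1, i = 0.
Intersections between consecutive envelope lines give the roots: for adjacent envelope indices i < j the intersection is x = (a_i − a_j) / (j − i). Reading off the sorted break points: {4, 5}.
Verification: at each break x_0, at least two indices attain the minimum of min_i(a_i + i · x_0).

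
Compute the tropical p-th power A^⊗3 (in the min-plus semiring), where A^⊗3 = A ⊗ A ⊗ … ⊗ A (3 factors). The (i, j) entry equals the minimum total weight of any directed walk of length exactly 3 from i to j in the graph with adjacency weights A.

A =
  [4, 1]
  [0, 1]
A^⊗3 =
  [2, 2]
  [1, 2]

Each entry (A^⊗3)_ij equals the minimum over all length-3 walks i = v_0 → v_1 → … → v_3 = j of Σ_t A[v_t][v_{t+1}]. For example, for (i, j) = (0, 1) we minimise over 4 possible intermediate vertex sequences; the minimum is 2, attained along the walk 0 → 1 → 0 → 1.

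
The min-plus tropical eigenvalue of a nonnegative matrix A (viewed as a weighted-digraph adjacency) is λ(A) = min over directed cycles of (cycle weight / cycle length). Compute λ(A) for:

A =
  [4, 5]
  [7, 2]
λ(A) = 2

Enumerate directed cycles and compute their means (weight / length). Sample:
  cycle 0 → 0: weight = 4, length = 1, mean = 4/1 ≈ 4.000
  cycle 1 → 1: weight = 2, length = 1, mean = 2/1 ≈ 2.000
  cycle 0 → 1 → 0: weight = 12, length = 2, mean = 12/2 ≈ 6.000
  cycle 1 → 0 → 1: weight = 12, length = 2, mean = 12/2 ≈ 6.000
Minimum mean = 2.000, attained e.g. along the cycle 1 → 1 with weight 2 and length 1. So λ(A) = 2/1 = 2.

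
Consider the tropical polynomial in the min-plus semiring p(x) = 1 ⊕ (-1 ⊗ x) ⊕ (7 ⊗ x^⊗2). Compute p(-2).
p(-2) = -3

A tropical monomial a ⊗ x^⊗i evaluates to a + i · x. Evaluating each term at x = -2:
  Term 0 contributes 1 + 0 · -2 = 1
  Term 1 contributes -1 + 1 · -2 = -3
  Term 2 contributes 7 + 2 · -2 = 3
p(-2) = ⊕ of these = min[1, -3, 3] = -3.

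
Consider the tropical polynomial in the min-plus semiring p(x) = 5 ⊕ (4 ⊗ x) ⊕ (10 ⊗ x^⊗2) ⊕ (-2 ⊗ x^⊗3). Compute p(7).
p(7) = 5

A tropical monomial a ⊗ x^⊗i evaluates to a + i · x. Evaluating each term at x = 7:
  Term 0 contributes 5 + 0 · 7 = 5
  Term 1 contributes 4 + 1 · 7 = 11
  Term 2 contributes 10 + 2 · 7 = 24
  Term 3 contributes -2 + 3 · 7 = 19
p(7) = ⊕ of these = min[5, 11, 24, 19] = 5.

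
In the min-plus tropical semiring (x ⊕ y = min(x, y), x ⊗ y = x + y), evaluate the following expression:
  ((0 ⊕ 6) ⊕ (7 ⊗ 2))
((0 ⊕ 6) ⊕ (7 ⊗ 2)) = 0

Expand innermost to outermost. Recall ⊕ takes the minimum of its arguments and ⊗ takes their sum. Working out the expression ((0 ⊕ 6) ⊕ (7 ⊗ 2)) gives 0.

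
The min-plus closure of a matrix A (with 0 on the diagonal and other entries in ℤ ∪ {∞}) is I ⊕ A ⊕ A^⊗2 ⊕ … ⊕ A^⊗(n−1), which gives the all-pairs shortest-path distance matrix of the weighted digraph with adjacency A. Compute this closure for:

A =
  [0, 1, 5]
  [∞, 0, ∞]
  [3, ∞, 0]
Closure =
  [0, 1, 5]
  [∞, 0, ∞]
  [3, 4, 0]

This is the Floyd-Warshall all-pairs shortest-path computation. For each intermediate vertex k = 0, 1, …, 2, update dist[i][j] ← min(dist[i][j], dist[i][k] + dist[k][j]). The final matrix gives, for each (i, j), the minimum total weight of any directed path from i to j (possibly empty when i = j).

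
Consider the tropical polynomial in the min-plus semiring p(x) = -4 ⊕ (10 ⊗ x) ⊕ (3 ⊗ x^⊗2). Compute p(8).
p(8) = -4

A tropical monomial a ⊗ x^⊗i evaluates to a + i · x. Evaluating each term at x = 8:
  Term 0 contributes -4 + 0 · 8 = -4
  Term 1 contributes 10 + 1 · 8 = 18
  Term 2 contributes 3 + 2 · 8 = 19
p(8) = ⊕ of these = min[-4, 18, 19] = -4.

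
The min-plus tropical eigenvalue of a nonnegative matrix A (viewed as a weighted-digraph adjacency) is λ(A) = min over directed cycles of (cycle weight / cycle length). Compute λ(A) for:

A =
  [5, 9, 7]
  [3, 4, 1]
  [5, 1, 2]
λ(A) = 1

Enumerate directed cycles and compute their means (weight / length). Sample:
  cycle 0 → 0: weight = 5, length = 1, mean = 5/1 ≈ 5.000
  cycle 1 → 1: weight = 4, length = 1, mean = 4/1 ≈ 4.000
  cycle 2 → 2: weight = 2, length = 1, mean = 2/1 ≈ 2.000
  cycle 0 → 1 → 0: weight = 12, length = 2, mean = 12/2 ≈ 6.000
  cycle 0 → 2 → 0: weight = 12, length = 2, mean = 12/2 ≈ 6.000
  cycle 1 → 0 → 1: weight = 12, length = 2, mean = 12/2 ≈ 6.000
Minimum mean = 1.000, attained e.g. along the cycle 1 → 2 → 1 with weight 2 and length 2. So λ(A) = 2/2 = 1.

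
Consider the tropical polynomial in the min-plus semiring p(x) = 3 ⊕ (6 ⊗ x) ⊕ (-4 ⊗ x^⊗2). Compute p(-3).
p(-3) = -10

A tropical monomial a ⊗ x^⊗i evaluates to a + i · x. Evaluating each term at x = -3:
  Term 0 contributes 3 + 0 · -3 = 3
  Term 1 contributes 6 + 1 · -3 = 3
  Term 2 contributes -4 + 2 · -3 = -10
p(-3) = ⊕ of these = min[3, 3, -10] = -10.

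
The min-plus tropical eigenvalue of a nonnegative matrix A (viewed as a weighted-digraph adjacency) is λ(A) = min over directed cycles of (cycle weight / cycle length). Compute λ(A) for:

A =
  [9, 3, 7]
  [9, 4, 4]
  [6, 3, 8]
λ(A) = 7/2

Enumerate directed cycles and compute their means (weight / length). Sample:
  cycle 0 → 0: weight = 9, length = 1, mean = 9/1 ≈ 9.000
  cycle 1 → 1: weight = 4, length = 1, mean = 4/1 ≈ 4.000
  cycle 2 → 2: weight = 8, length = 1, mean = 8/1 ≈ 8.000
  cycle 0 → 1 → 0: weight = 12, length = 2, mean = 12/2 ≈ 6.000
  cycle 0 → 2 → 0: weight = 13, length = 2, mean = 13/2 ≈ 6.500
  cycle 1 → 0 → 1: weight = 12, length = 2, mean = 12/2 ≈ 6.000
Minimum mean = 3.500, attained e.g. along the cycle 1 → 2 → 1 with weight 7 and length 2. So λ(A) = 7/2 = 7/2.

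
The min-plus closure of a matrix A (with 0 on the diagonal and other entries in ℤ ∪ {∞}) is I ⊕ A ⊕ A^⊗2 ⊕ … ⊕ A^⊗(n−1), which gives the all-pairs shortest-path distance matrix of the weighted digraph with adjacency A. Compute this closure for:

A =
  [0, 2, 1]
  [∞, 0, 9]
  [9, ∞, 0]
Closure =
  [0, 2, 1]
  [18, 0, 9]
  [9, 11, 0]

This is the Floyd-Warshall all-pairs shortest-path computation. For each intermediate vertex k = 0, 1, …, 2, update dist[i][j] ← min(dist[i][j], dist[i][k] + dist[k][j]). The final matrix gives, for each (i, j), the minimum total weight of any directed path from i to j (possibly empty when i = j).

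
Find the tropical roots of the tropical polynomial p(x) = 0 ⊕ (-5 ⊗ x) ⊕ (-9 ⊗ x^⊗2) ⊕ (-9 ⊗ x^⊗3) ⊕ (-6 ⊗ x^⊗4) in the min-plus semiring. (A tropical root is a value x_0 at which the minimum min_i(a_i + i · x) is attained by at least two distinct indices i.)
Roots: {-3, 0, 4, 5}

Each tropical root is a break point of the lower envelope of the lines y = a_i + i · x (there are 5 lines, with slopes 0, 1, ..., 4). Only the lines that attain the minimum somewhere contribute to roots; other lines are dominated. Here the surviving (envelope) indices are i = 4, i = 3, i = 2, i = 1, i = 0.
Intersections between consecutive envelope lines give the roots: for adjacent envelope indices i < j the intersection is x = (a_i − a_j) / (j − i). Reading off the sorted break points: {-3, 0, 4, 5}.
Verification: at each break x_0, at least two indices attain the minimum of min_i(a_i + i · x_0).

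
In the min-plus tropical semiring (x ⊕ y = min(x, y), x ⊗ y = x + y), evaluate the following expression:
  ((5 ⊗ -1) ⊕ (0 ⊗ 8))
((5 ⊗ -1) ⊕ (0 ⊗ 8)) = 4

Expand innermost to outermost. Recall ⊕ takes the minimum of its arguments and ⊗ takes their sum. Working out the expression ((5 ⊗ -1) ⊕ (0 ⊗ 8)) gives 4.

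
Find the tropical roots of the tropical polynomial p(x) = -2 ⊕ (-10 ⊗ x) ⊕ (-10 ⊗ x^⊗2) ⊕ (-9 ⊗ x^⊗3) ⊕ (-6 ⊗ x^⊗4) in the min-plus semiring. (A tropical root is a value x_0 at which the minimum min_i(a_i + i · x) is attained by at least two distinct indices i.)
Roots: {-3, -1, 0, 8}

Each tropical root is a break point of the lower envelope of the lines y = a_i + i · x (there are 5 lines, with slopes 0, 1, ..., 4). Only the lines that attain the minimum somewhere contribute to roots; other lines are dominated. Here the surviving (envelope) indices are i = 4, i = 3, i = 2, i = 1, i = 0.
Intersections between consecutive envelope lines give the roots: for adjacent envelope indices i < j the intersection is x = (a_i − a_j) / (j − i). Reading off the sorted break points: {-3, -1, 0, 8}.
Verification: at each break x_0, at least two indices attain the minimum of min_i(a_i + i · x_0).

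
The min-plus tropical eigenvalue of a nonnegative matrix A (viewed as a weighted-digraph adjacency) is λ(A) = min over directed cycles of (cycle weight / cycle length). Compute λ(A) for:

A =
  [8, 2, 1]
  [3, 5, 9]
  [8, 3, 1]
λ(A) = 1

Enumerate directed cycles and compute their means (weight / length). Sample:
  cycle 0 → 0: weight = 8, length = 1, mean = 8/1 ≈ 8.000
  cycle 1 → 1: weight = 5, length = 1, mean = 5/1 ≈ 5.000
  cycle 2 → 2: weight = 1, length = 1, mean = 1/1 ≈ 1.000
  cycle 0 → 1 → 0: weight = 5, length = 2, mean = 5/2 ≈ 2.500
  cycle 0 → 2 → 0: weight = 9, length = 2, mean = 9/2 ≈ 4.500
  cycle 1 → 0 → 1: weight = 5, length = 2, mean = 5/2 ≈ 2.500
Minimum mean = 1.000, attained e.g. along the cycle 2 → 2 with weight 1 and length 1. So λ(A) = 1/1 = 1.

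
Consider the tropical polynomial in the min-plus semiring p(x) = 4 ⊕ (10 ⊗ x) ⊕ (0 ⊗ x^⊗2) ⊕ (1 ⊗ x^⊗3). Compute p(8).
p(8) = 4

A tropical monomial a ⊗ x^⊗i evaluates to a + i · x. Evaluating each term at x = 8:
  Term 0 contributes 4 + 0 · 8 = 4
  Term 1 contributes 10 + 1 · 8 = 18
  Term 2 contributes 0 + 2 · 8 = 16
  Term 3 contributes 1 + 3 · 8 = 25
p(8) = ⊕ of these = min[4, 18, 16, 25] = 4.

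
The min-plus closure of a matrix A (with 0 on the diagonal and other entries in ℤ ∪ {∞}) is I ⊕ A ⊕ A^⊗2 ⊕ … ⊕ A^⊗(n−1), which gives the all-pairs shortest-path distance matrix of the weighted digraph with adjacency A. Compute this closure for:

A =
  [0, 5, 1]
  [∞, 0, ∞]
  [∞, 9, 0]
Closure =
  [0, 5, 1]
  [∞, 0, ∞]
  [∞, 9, 0]

This is the Floyd-Warshall all-pairs shortest-path computation. For each intermediate vertex k = 0, 1, …, 2, update dist[i][j] ← min(dist[i][j], dist[i][k] + dist[k][j]). The final matrix gives, for each (i, j), the minimum total weight of any directed path from i to j (possibly empty when i = j).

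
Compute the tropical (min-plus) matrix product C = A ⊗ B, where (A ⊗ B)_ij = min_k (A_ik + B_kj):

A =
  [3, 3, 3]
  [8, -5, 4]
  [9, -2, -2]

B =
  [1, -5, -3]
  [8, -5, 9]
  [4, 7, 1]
A ⊗ B =
  [4, -2, 0]
  [3, -10, 4]
  [2, -7, -1]

Apply the min-plus product entry-by-entry:
  C[0][0] = min over k of (A[0][0] + B[0][0] = 3 + 1 = 4, A[0][1] + B[1][0] = 3 + 8 = 11, A[0][2] + B[2][0] = 3 + 4 = 7) = 4 (attained at k = 0)
  C[0][1] = min over k of (A[0][0] + B[0][1] = 3 + -5 = -2, A[0][1] + B[1][1] = 3 + -5 = -2, A[0][2] + B[2][1] = 3 + 7 = 10) = -2 (attained at k = 0)
  C[0][2] = min over k of (A[0][0] + B[0][2] = 3 + -3 = 0, A[0][1] + B[1][2] = 3 + 9 = 12, A[0][2] + B[2][2] = 3 + 1 = 4) = 0 (attained at k = 0)
  C[1][0] = min over k of (A[1][0] + B[0][0] = 8 + 1 = 9, A[1][1] + B[1][0] = -5 + 8 = 3, A[1][2] + B[2][0] = 4 + 4 = 8) = 3 (attained at k = 1)
  C[1][1] = min over k of (A[1][0] + B[0][1] = 8 + -5 = 3, A[1][1] + B[1][1] = -5 + -5 = -10, A[1][2] + B[2][1] = 4 + 7 = 11) = -10 (attained at k = 1)
  C[1][2] = min over k of (A[1][0] + B[0][2] = 8 + -3 = 5, A[1][1] + B[1][2] = -5 + 9 = 4, A[1][2] + B[2][2] = 4 + 1 = 5) = 4 (attained at k = 1)
  C[2][0] = min over k of (A[2][0] + B[0][0] = 9 + 1 = 10, A[2][1] + B[1][0] = -2 + 8 = 6, A[2][2] + B[2][0] = -2 + 4 = 2) = 2 (attained at k = 2)
  C[2][1] = min over k of (A[2][0] + B[0][1] = 9 + -5 = 4, A[2][1] + B[1][1] = -2 + -5 = -7, A[2][2] + B[2][1] = -2 + 7 = 5) = -7 (attained at k = 1)
  C[2][2] = min over k of (A[2][0] + B[0][2] = 9 + -3 = 6, A[2][1] + B[1][2] = -2 + 9 = 7, A[2][2] + B[2][2] = -2 + 1 = -1) = -1 (attained at k = 2)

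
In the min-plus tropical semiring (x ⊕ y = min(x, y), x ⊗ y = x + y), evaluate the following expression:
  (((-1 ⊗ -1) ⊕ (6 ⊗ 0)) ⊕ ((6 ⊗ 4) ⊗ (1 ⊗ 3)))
(((-1 ⊗ -1) ⊕ (6 ⊗ 0)) ⊕ ((6 ⊗ 4) ⊗ (1 ⊗ 3))) = -2

Expand innermost to outermost. Recall ⊕ takes the minimum of its arguments and ⊗ takes their sum. Working out the expression (((-1 ⊗ -1) ⊕ (6 ⊗ 0)) ⊕ ((6 ⊗ 4) ⊗ (1 ⊗ 3))) gives -2.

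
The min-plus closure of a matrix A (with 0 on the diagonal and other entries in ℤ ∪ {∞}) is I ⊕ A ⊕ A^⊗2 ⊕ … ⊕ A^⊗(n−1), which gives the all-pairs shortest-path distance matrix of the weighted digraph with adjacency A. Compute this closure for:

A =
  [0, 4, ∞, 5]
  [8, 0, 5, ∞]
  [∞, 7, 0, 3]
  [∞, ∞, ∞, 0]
Closure =
  [0, 4, 9, 5]
  [8, 0, 5, 8]
  [15, 7, 0, 3]
  [∞, ∞, ∞, 0]

This is the Floyd-Warshall all-pairs shortest-path computation. For each intermediate vertex k = 0, 1, …, 3, update dist[i][j] ← min(dist[i][j], dist[i][k] + dist[k][j]). The final matrix gives, for each (i, j), the minimum total weight of any directed path from i to j (possibly empty when i = j).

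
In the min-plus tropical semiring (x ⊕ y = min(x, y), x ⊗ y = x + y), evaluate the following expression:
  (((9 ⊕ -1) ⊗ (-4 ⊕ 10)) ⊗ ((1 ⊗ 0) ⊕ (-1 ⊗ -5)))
(((9 ⊕ -1) ⊗ (-4 ⊕ 10)) ⊗ ((1 ⊗ 0) ⊕ (-1 ⊗ -5))) = -11

Expand innermost to outermost. Recall ⊕ takes the minimum of its arguments and ⊗ takes their sum. Working out the expression (((9 ⊕ -1) ⊗ (-4 ⊕ 10)) ⊗ ((1 ⊗ 0) ⊕ (-1 ⊗ -5))) gives -11.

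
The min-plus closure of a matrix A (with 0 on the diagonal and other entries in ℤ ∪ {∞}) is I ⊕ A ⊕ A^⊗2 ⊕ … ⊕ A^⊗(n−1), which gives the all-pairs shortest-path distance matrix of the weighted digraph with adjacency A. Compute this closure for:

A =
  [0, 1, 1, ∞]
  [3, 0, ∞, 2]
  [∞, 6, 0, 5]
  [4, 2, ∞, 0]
Closure =
  [0, 1, 1, 3]
  [3, 0, 4, 2]
  [9, 6, 0, 5]
  [4, 2, 5, 0]

This is the Floyd-Warshall all-pairs shortest-path computation. For each intermediate vertex k = 0, 1, …, 3, update dist[i][j] ← min(dist[i][j], dist[i][k] + dist[k][j]). The final matrix gives, for each (i, j), the minimum total weight of any directed path from i to j (possibly empty when i = j).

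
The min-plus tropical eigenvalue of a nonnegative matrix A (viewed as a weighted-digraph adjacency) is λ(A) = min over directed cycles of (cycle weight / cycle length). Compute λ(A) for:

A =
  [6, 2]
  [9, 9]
λ(A) = 11/2

Enumerate directed cycles and compute their means (weight / length). Sample:
  cycle 0 → 0: weight = 6, length = 1, mean = 6/1 ≈ 6.000
  cycle 1 → 1: weight = 9, length = 1, mean = 9/1 ≈ 9.000
  cycle 0 → 1 → 0: weight = 11, length = 2, mean = 11/2 ≈ 5.500
  cycle 1 → 0 → 1: weight = 11, length = 2, mean = 11/2 ≈ 5.500
Minimum mean = 5.500, attained e.g. along the cycle 0 → 1 → 0 with weight 11 and length 2. So λ(A) = 11/2 = 11/2.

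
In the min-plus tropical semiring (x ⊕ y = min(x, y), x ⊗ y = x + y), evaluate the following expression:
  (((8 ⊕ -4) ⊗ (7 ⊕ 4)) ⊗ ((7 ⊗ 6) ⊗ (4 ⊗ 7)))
(((8 ⊕ -4) ⊗ (7 ⊕ 4)) ⊗ ((7 ⊗ 6) ⊗ (4 ⊗ 7))) = 24

Expand innermost to outermost. Recall ⊕ takes the minimum of its arguments and ⊗ takes their sum. Working out the expression (((8 ⊕ -4) ⊗ (7 ⊕ 4)) ⊗ ((7 ⊗ 6) ⊗ (4 ⊗ 7))) gives 24.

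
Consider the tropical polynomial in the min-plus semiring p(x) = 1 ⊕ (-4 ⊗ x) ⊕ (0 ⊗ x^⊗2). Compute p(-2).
p(-2) = -6

A tropical monomial a ⊗ x^⊗i evaluates to a + i · x. Evaluating each term at x = -2:
  Term 0 contributes 1 + 0 · -2 = 1
  Term 1 contributes -4 + 1 · -2 = -6
  Term 2 contributes 0 + 2 · -2 = -4
p(-2) = ⊕ of these = min[1, -6, -4] = -6.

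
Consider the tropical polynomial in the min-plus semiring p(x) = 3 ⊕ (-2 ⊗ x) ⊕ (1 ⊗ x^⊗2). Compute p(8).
p(8) = 3

A tropical monomial a ⊗ x^⊗i evaluates to a + i · x. Evaluating each term at x = 8:
  Term 0 contributes 3 + 0 · 8 = 3
  Term 1 contributes -2 + 1 · 8 = 6
  Term 2 contributes 1 + 2 · 8 = 17
p(8) = ⊕ of these = min[3, 6, 17] = 3.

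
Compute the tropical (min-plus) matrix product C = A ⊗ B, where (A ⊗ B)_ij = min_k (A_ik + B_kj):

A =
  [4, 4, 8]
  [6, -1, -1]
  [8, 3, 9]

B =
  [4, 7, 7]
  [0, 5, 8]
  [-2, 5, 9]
A ⊗ B =
  [4, 9, 11]
  [-3, 4, 7]
  [3, 8, 11]

Apply the min-plus product entry-by-entry:
  C[0][0] = min over k of (A[0][0] + B[0][0] = 4 + 4 = 8, A[0][1] + B[1][0] = 4 + 0 = 4, A[0][2] + B[2][0] = 8 + -2 = 6) = 4 (attained at k = 1)
  C[0][1] = min over k of (A[0][0] + B[0][1] = 4 + 7 = 11, A[0][1] + B[1][1] = 4 + 5 = 9, A[0][2] + B[2][1] = 8 + 5 = 13) = 9 (attained at k = 1)
  C[0][2] = min over k of (A[0][0] + B[0][2] = 4 + 7 = 11, A[0][1] + B[1][2] = 4 + 8 = 12, A[0][2] + B[2][2] = 8 + 9 = 17) = 11 (attained at k = 0)
  C[1][0] = min over k of (A[1][0] + B[0][0] = 6 + 4 = 10, A[1][1] + B[1][0] = -1 + 0 = -1, A[1][2] + B[2][0] = -1 + -2 = -3) = -3 (attained at k = 2)
  C[1][1] = min over k of (A[1][0] + B[0][1] = 6 + 7 = 13, A[1][1] + B[1][1] = -1 + 5 = 4, A[1][2] + B[2][1] = -1 + 5 = 4) = 4 (attained at k = 1)
  C[1][2] = min over k of (A[1][0] + B[0][2] = 6 + 7 = 13, A[1][1] + B[1][2] = -1 + 8 = 7, A[1][2] + B[2][2] = -1 + 9 = 8) = 7 (attained at k = 1)
  C[2][0] = min over k of (A[2][0] + B[0][0] = 8 + 4 = 12, A[2][1] + B[1][0] = 3 + 0 = 3, A[2][2] + B[2][0] = 9 + -2 = 7) = 3 (attained at k = 1)
  C[2][1] = min over k of (A[2][0] + B[0][1] = 8 + 7 = 15, A[2][1] + B[1][1] = 3 + 5 = 8, A[2][2] + B[2][1] = 9 + 5 = 14) = 8 (attained at k = 1)
  C[2][2] = min over k of (A[2][0] + B[0][2] = 8 + 7 = 15, A[2][1] + B[1][2] = 3 + 8 = 11, A[2][2] + B[2][2] = 9 + 9 = 18) = 11 (attained at k = 1)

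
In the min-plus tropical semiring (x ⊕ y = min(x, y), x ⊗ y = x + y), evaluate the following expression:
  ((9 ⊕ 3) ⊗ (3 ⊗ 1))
((9 ⊕ 3) ⊗ (3 ⊗ 1)) = 7

Expand innermost to outermost. Recall ⊕ takes the minimum of its arguments and ⊗ takes their sum. Working out the expression ((9 ⊕ 3) ⊗ (3 ⊗ 1)) gives 7.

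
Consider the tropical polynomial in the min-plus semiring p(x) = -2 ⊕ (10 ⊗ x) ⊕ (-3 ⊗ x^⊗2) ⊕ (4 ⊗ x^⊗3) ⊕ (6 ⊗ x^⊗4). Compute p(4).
p(4) = -2

A tropical monomial a ⊗ x^⊗i evaluates to a + i · x. Evaluating each term at x = 4:
  Term 0 contributes -2 + 0 · 4 = -2
  Term 1 contributes 10 + 1 · 4 = 14
  Term 2 contributes -3 + 2 · 4 = 5
  Term 3 contributes 4 + 3 · 4 = 16
  Term 4 contributes 6 + 4 · 4 = 22
p(4) = ⊕ of these = min[-2, 14, 5, 16, 22] = -2.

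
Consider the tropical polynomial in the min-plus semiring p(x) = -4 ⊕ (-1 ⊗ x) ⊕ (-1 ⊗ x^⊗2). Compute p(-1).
p(-1) = -4

A tropical monomial a ⊗ x^⊗i evaluates to a + i · x. Evaluating each term at x = -1:
  Term 0 contributes -4 + 0 · -1 = -4
  Term 1 contributes -1 + 1 · -1 = -2
  Term 2 contributes -1 + 2 · -1 = -3
p(-1) = ⊕ of these = min[-4, -2, -3] = -4.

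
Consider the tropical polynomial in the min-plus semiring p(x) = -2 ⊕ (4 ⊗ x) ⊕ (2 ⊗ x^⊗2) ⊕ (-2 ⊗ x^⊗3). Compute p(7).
p(7) = -2

A tropical monomial a ⊗ x^⊗i evaluates to a + i · x. Evaluating each term at x = 7:
  Term 0 contributes -2 + 0 · 7 = -2
  Term 1 contributes 4 + 1 · 7 = 11
  Term 2 contributes 2 + 2 · 7 = 16
  Term 3 contributes -2 + 3 · 7 = 19
p(7) = ⊕ of these = min[-2, 11, 16, 19] = -2.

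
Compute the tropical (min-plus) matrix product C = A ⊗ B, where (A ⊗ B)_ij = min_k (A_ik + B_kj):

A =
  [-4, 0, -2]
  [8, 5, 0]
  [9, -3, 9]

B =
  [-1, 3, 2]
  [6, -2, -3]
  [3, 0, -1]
A ⊗ B =
  [-5, -2, -3]
  [3, 0, -1]
  [3, -5, -6]

Apply the min-plus product entry-by-entry:
  C[0][0] = min over k of (A[0][0] + B[0][0] = -4 + -1 = -5, A[0][1] + B[1][0] = 0 + 6 = 6, A[0][2] + B[2][0] = -2 + 3 = 1) = -5 (attained at k = 0)
  C[0][1] = min over k of (A[0][0] + B[0][1] = -4 + 3 = -1, A[0][1] + B[1][1] = 0 + -2 = -2, A[0][2] + B[2][1] = -2 + 0 = -2) = -2 (attained at k = 1)
  C[0][2] = min over k of (A[0][0] + B[0][2] = -4 + 2 = -2, A[0][1] + B[1][2] = 0 + -3 = -3, A[0][2] + B[2][2] = -2 + -1 = -3) = -3 (attained at k = 1)
  C[1][0] = min over k of (A[1][0] + B[0][0] = 8 + -1 = 7, A[1][1] + B[1][0] = 5 + 6 = 11, A[1][2] + B[2][0] = 0 + 3 = 3) = 3 (attained at k = 2)
  C[1][1] = min over k of (A[1][0] + B[0][1] = 8 + 3 = 11, A[1][1] + B[1][1] = 5 + -2 = 3, A[1][2] + B[2][1] = 0 + 0 = 0) = 0 (attained at k = 2)
  C[1][2] = min over k of (A[1][0] + B[0][2] = 8 + 2 = 10, A[1][1] + B[1][2] = 5 + -3 = 2, A[1][2] + B[2][2] = 0 + -1 = -1) = -1 (attained at k = 2)
  C[2][0] = min over k of (A[2][0] + B[0][0] = 9 + -1 = 8, A[2][1] + B[1][0] = -3 + 6 = 3, A[2][2] + B[2][0] = 9 + 3 = 12) = 3 (attained at k = 1)
  C[2][1] = min over k of (A[2][0] + B[0][1] = 9 + 3 = 12, A[2][1] + B[1][1] = -3 + -2 = -5, A[2][2] + B[2][1] = 9 + 0 = 9) = -5 (attained at k = 1)
  C[2][2] = min over k of (A[2][0] + B[0][2] = 9 + 2 = 11, A[2][1] + B[1][2] = -3 + -3 = -6, A[2][2] + B[2][2] = 9 + -1 = 8) = -6 (attained at k = 1)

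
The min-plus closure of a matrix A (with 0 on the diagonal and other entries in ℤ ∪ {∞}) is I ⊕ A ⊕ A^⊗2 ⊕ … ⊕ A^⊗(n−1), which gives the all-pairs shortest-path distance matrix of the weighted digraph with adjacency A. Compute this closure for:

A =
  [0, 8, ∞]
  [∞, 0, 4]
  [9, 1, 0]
Closure =
  [0, 8, 12]
  [13, 0, 4]
  [9, 1, 0]

This is the Floyd-Warshall all-pairs shortest-path computation. For each intermediate vertex k = 0, 1, …, 2, update dist[i][j] ← min(dist[i][j], dist[i][k] + dist[k][j]). The final matrix gives, for each (i, j), the minimum total weight of any directed path from i to j (possibly empty when i = j).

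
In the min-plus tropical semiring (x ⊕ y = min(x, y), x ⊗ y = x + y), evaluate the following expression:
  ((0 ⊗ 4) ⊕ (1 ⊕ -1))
((0 ⊗ 4) ⊕ (1 ⊕ -1)) = -1

Expand innermost to outermost. Recall ⊕ takes the minimum of its arguments and ⊗ takes their sum. Working out the expression ((0 ⊗ 4) ⊕ (1 ⊕ -1)) gives -1.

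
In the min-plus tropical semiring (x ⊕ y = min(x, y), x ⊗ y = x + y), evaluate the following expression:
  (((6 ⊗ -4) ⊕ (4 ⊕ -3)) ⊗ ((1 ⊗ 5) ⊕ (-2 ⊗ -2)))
(((6 ⊗ -4) ⊕ (4 ⊕ -3)) ⊗ ((1 ⊗ 5) ⊕ (-2 ⊗ -2))) = -7

Expand innermost to outermost. Recall ⊕ takes the minimum of its arguments and ⊗ takes their sum. Working out the expression (((6 ⊗ -4) ⊕ (4 ⊕ -3)) ⊗ ((1 ⊗ 5) ⊕ (-2 ⊗ -2))) gives -7.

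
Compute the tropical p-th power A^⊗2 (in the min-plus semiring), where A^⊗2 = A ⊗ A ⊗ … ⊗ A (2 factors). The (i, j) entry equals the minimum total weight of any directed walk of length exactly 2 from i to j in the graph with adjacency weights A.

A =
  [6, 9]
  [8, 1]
A^⊗2 =
  [12, 10]
  [9, 2]

Each entry (A^⊗2)_ij equals the minimum over all length-2 walks i = v_0 → v_1 → … → v_2 = j of Σ_t A[v_t][v_{t+1}]. For example, for (i, j) = (0, 1) we minimise over 2 possible intermediate vertex sequences; the minimum is 10, attained along the walk 0 → 1 → 1.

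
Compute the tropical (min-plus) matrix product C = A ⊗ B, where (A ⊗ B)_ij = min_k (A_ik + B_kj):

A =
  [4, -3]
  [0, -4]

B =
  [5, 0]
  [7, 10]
A ⊗ B =
  [4, 4]
  [3, 0]

Apply the min-plus product entry-by-entry:
  C[0][0] = min over k of (A[0][0] + B[0][0] = 4 + 5 = 9, A[0][1] + B[1][0] = -3 + 7 = 4) = 4 (attained at k = 1)
  C[0][1] = min over k of (A[0][0] + B[0][1] = 4 + 0 = 4, A[0][1] + B[1][1] = -3 + 10 = 7) = 4 (attained at k = 0)
  C[1][0] = min over k of (A[1][0] + B[0][0] = 0 + 5 = 5, A[1][1] + B[1][0] = -4 + 7 = 3) = 3 (attained at k = 1)
  C[1][1] = min over k of (A[1][0] + B[0][1] = 0 + 0 = 0, A[1][1] + B[1][1] = -4 + 10 = 6) = 0 (attained at k = 0)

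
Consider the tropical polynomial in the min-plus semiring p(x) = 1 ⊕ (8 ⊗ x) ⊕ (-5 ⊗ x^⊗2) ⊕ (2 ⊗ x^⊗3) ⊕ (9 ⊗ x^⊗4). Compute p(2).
p(2) = -1

A tropical monomial a ⊗ x^⊗i evaluates to a + i · x. Evaluating each term at x = 2:
  Term 0 contributes 1 + 0 · 2 = 1
  Term 1 contributes 8 + 1 · 2 = 10
  Term 2 contributes -5 + 2 · 2 = -1
  Term 3 contributes 2 + 3 · 2 = 8
  Term 4 contributes 9 + 4 · 2 = 17
p(2) = ⊕ of these = min[1, 10, -1, 8, 17] = -1.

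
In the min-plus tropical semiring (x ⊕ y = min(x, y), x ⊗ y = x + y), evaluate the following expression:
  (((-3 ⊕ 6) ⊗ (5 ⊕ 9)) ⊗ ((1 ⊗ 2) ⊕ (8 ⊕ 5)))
(((-3 ⊕ 6) ⊗ (5 ⊕ 9)) ⊗ ((1 ⊗ 2) ⊕ (8 ⊕ 5))) = 5

Expand innermost to outermost. Recall ⊕ takes the minimum of its arguments and ⊗ takes their sum. Working out the expression (((-3 ⊕ 6) ⊗ (5 ⊕ 9)) ⊗ ((1 ⊗ 2) ⊕ (8 ⊕ 5))) gives 5.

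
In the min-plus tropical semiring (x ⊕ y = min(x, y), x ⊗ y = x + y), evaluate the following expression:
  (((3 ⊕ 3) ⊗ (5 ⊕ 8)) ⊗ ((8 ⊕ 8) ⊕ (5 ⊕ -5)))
(((3 ⊕ 3) ⊗ (5 ⊕ 8)) ⊗ ((8 ⊕ 8) ⊕ (5 ⊕ -5))) = 3

Expand innermost to outermost. Recall ⊕ takes the minimum of its arguments and ⊗ takes their sum. Working out the expression (((3 ⊕ 3) ⊗ (5 ⊕ 8)) ⊗ ((8 ⊕ 8) ⊕ (5 ⊕ -5))) gives 3.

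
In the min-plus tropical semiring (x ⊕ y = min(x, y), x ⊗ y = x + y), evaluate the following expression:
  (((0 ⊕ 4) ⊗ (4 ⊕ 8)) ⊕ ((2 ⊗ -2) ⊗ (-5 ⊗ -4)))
(((0 ⊕ 4) ⊗ (4 ⊕ 8)) ⊕ ((2 ⊗ -2) ⊗ (-5 ⊗ -4))) = -9

Expand innermost to outermost. Recall ⊕ takes the minimum of its arguments and ⊗ takes their sum. Working out the expression (((0 ⊕ 4) ⊗ (4 ⊕ 8)) ⊕ ((2 ⊗ -2) ⊗ (-5 ⊗ -4))) gives -9.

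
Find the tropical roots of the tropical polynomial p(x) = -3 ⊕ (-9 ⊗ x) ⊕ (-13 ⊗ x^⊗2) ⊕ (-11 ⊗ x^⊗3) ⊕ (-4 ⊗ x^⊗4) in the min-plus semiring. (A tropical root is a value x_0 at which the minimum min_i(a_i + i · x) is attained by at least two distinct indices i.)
Roots: {-7, -2, 4, 6}

Each tropical root is a break point of the lower envelope of the lines y = a_i + i · x (there are 5 lines, with slopes 0, 1, ..., 4). Only the lines that attain the minimum somewhere contribute to roots; other lines are dominated. Here the surviving (envelope) indices are i = 4, i = 3, i = 2, i = 1, i = 0.
Intersections between consecutive envelope lines give the roots: for adjacent envelope indices i < j the intersection is x = (a_i − a_j) / (j − i). Reading off the sorted break points: {-7, -2, 4, 6}.
Verification: at each break x_0, at least two indices attain the minimum of min_i(a_i + i · x_0).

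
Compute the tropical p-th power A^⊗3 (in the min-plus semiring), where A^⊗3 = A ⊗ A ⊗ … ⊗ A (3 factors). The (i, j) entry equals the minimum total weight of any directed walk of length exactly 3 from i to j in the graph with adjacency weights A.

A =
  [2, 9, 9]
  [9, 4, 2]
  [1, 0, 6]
A^⊗3 =
  [6, 11, 11]
  [5, 6, 4]
  [3, 2, 6]

Each entry (A^⊗3)_ij equals the minimum over all length-3 walks i = v_0 → v_1 → … → v_3 = j of Σ_t A[v_t][v_{t+1}]. For example, for (i, j) = (0, 2) we minimise over 9 possible intermediate vertex sequences; the minimum is 11, attained along the walk 0 → 2 → 1 → 2.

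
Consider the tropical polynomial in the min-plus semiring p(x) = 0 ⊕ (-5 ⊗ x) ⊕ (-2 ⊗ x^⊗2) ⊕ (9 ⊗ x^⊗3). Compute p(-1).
p(-1) = -6

A tropical monomial a ⊗ x^⊗i evaluates to a + i · x. Evaluating each term at x = -1:
  Term 0 contributes 0 + 0 · -1 = 0
  Term 1 contributes -5 + 1 · -1 = -6
  Term 2 contributes -2 + 2 · -1 = -4
  Term 3 contributes 9 + 3 · -1 = 6
p(-1) = ⊕ of these = min[0, -6, -4, 6] = -6.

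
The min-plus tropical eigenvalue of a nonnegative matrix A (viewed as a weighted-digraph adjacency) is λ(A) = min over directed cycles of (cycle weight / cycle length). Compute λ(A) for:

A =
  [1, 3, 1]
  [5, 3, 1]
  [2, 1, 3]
λ(A) = 1

Enumerate directed cycles and compute their means (weight / length). Sample:
  cycle 0 → 0: weight = 1, length = 1, mean = 1/1 ≈ 1.000
  cycle 1 → 1: weight = 3, length = 1, mean = 3/1 ≈ 3.000
  cycle 2 → 2: weight = 3, length = 1, mean = 3/1 ≈ 3.000
  cycle 0 → 1 → 0: weight = 8, length = 2, mean = 8/2 ≈ 4.000
  cycle 0 → 2 → 0: weight = 3, length = 2, mean = 3/2 ≈ 1.500
  cycle 1 → 0 → 1: weight = 8, length = 2, mean = 8/2 ≈ 4.000
Minimum mean = 1.000, attained e.g. along the cycle 0 → 0 with weight 1 and length 1. So λ(A) = 1/1 = 1.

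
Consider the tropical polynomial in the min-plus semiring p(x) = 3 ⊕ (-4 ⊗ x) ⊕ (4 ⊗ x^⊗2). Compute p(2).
p(2) = -2

A tropical monomial a ⊗ x^⊗i evaluates to a + i · x. Evaluating each term at x = 2:
  Term 0 contributes 3 + 0 · 2 = 3
  Term 1 contributes -4 + 1 · 2 = -2
  Term 2 contributes 4 + 2 · 2 = 8
p(2) = ⊕ of these = min[3, -2, 8] = -2.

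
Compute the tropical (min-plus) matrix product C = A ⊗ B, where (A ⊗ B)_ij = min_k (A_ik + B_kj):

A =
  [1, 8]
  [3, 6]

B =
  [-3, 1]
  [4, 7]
A ⊗ B =
  [-2, 2]
  [0, 4]

Apply the min-plus product entry-by-entry:
  C[0][0] = min over k of (A[0][0] + B[0][0] = 1 + -3 = -2, A[0][1] + B[1][0] = 8 + 4 = 12) = -2 (attained at k = 0)
  C[0][1] = min over k of (A[0][0] + B[0][1] = 1 + 1 = 2, A[0][1] + B[1][1] = 8 + 7 = 15) = 2 (attained at k = 0)
  C[1][0] = min over k of (A[1][0] + B[0][0] = 3 + -3 = 0, A[1][1] + B[1][0] = 6 + 4 = 10) = 0 (attained at k = 0)
  C[1][1] = min over k of (A[1][0] + B[0][1] = 3 + 1 = 4, A[1][1] + B[1][1] = 6 + 7 = 13) = 4 (attained at k = 0)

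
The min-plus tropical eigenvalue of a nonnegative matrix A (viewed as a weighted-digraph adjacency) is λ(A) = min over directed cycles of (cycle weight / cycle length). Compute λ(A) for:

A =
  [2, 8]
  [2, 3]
λ(A) = 2

Enumerate directed cycles and compute their means (weight / length). Sample:
  cycle 0 → 0: weight = 2, length = 1, mean = 2/1 ≈ 2.000
  cycle 1 → 1: weight = 3, length = 1, mean = 3/1 ≈ 3.000
  cycle 0 → 1 → 0: weight = 10, length = 2, mean = 10/2 ≈ 5.000
  cycle 1 → 0 → 1: weight = 10, length = 2, mean = 10/2 ≈ 5.000
Minimum mean = 2.000, attained e.g. along the cycle 0 → 0 with weight 2 and length 1. So λ(A) = 2/1 = 2.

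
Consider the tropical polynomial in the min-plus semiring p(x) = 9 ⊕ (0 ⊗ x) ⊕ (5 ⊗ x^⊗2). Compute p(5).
p(5) = 5

A tropical monomial a ⊗ x^⊗i evaluates to a + i · x. Evaluating each term at x = 5:
  Term 0 contributes 9 + 0 · 5 = 9
  Term 1 contributes 0 + 1 · 5 = 5
  Term 2 contributes 5 + 2 · 5 = 15
p(5) = ⊕ of these = min[9, 5, 15] = 5.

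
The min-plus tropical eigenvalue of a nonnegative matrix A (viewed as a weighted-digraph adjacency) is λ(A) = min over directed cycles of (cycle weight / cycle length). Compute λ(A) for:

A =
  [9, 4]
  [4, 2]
λ(A) = 2

Enumerate directed cycles and compute their means (weight / length). Sample:
  cycle 0 → 0: weight = 9, length = 1, mean = 9/1 ≈ 9.000
  cycle 1 → 1: weight = 2, length = 1, mean = 2/1 ≈ 2.000
  cycle 0 → 1 → 0: weight = 8, length = 2, mean = 8/2 ≈ 4.000
  cycle 1 → 0 → 1: weight = 8, length = 2, mean = 8/2 ≈ 4.000
Minimum mean = 2.000, attained e.g. along the cycle 1 → 1 with weight 2 and length 1. So λ(A) = 2/1 = 2.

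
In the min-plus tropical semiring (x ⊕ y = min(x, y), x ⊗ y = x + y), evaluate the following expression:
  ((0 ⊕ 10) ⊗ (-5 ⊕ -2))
((0 ⊕ 10) ⊗ (-5 ⊕ -2)) = -5

Expand innermost to outermost. Recall ⊕ takes the minimum of its arguments and ⊗ takes their sum. Working out the expression ((0 ⊕ 10) ⊗ (-5 ⊕ -2)) gives -5.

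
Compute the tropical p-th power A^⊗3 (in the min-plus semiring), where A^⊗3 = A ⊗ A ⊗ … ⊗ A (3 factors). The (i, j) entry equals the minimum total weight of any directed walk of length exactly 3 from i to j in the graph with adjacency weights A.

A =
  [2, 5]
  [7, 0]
A^⊗3 =
  [6, 5]
  [7, 0]

Each entry (A^⊗3)_ij equals the minimum over all length-3 walks i = v_0 → v_1 → … → v_3 = j of Σ_t A[v_t][v_{t+1}]. For example, for (i, j) = (0, 1) we minimise over 4 possible intermediate vertex sequences; the minimum is 5, attained along the walk 0 → 1 → 1 → 1.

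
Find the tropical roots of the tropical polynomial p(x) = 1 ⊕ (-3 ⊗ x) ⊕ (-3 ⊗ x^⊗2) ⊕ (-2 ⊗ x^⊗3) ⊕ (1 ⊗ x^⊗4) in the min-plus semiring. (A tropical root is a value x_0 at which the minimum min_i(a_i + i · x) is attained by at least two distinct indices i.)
Roots: {-3, -1, 0, 4}

Each tropical root is a break point of the lower envelope of the lines y = a_i + i · x (there are 5 lines, with slopes 0, 1, ..., 4). Only the lines that attain the minimum somewhere contribute to roots; other lines are dominated. Here the surviving (envelope) indices are i = 4, i = 3, i = 2, i = 1, i = 0.
Intersections between consecutive envelope lines give the roots: for adjacent envelope indices i < j the intersection is x = (a_i − a_j) / (j − i). Reading off the sorted break points: {-3, -1, 0, 4}.
Verification: at each break x_0, at least two indices attain the minimum of min_i(a_i + i · x_0).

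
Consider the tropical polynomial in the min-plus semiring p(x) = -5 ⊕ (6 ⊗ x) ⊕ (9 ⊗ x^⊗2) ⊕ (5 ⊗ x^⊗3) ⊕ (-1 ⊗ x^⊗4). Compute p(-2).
p(-2) = -9

A tropical monomial a ⊗ x^⊗i evaluates to a + i · x. Evaluating each term at x = -2:
  Term 0 contributes -5 + 0 · -2 = -5
  Term 1 contributes 6 + 1 · -2 = 4
  Term 2 contributes 9 + 2 · -2 = 5
  Term 3 contributes 5 + 3 · -2 = -1
  Term 4 contributes -1 + 4 · -2 = -9
p(-2) = ⊕ of these = min[-5, 4, 5, -1, -9] = -9.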